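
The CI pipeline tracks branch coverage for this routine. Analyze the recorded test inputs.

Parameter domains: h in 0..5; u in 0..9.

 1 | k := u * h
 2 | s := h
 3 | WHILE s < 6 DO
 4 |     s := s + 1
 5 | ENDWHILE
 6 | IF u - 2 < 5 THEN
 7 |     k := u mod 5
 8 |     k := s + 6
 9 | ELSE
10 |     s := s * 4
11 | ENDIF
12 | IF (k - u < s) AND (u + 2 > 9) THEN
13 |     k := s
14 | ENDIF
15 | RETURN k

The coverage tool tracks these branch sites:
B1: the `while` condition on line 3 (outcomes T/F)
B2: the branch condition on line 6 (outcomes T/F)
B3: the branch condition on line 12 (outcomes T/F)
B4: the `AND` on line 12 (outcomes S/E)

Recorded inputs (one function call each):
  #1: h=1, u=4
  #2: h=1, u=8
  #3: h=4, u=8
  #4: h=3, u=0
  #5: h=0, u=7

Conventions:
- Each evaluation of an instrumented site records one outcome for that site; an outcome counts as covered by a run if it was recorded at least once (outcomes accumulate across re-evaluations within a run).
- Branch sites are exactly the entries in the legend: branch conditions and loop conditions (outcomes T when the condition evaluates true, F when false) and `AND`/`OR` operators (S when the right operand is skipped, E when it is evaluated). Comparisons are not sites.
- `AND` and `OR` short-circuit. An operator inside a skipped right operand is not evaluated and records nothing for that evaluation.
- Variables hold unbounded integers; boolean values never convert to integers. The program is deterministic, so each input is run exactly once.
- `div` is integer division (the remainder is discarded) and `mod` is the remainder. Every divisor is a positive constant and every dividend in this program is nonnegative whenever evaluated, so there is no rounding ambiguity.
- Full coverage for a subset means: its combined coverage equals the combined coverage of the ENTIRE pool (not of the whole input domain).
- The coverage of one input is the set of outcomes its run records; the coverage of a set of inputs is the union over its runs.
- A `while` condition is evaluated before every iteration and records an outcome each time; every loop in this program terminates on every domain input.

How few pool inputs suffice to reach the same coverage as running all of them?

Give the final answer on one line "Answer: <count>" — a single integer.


#1 (h=1, u=4) -> covered: B1=T, B1=F, B2=T, B3=F, B4=S
#2 (h=1, u=8) -> covered: B1=T, B1=F, B2=F, B3=T, B4=E
#3 (h=4, u=8) -> covered: B1=T, B1=F, B2=F, B3=F, B4=S
#4 (h=3, u=0) -> covered: B1=T, B1=F, B2=T, B3=F, B4=S
#5 (h=0, u=7) -> covered: B1=T, B1=F, B2=F, B3=F, B4=E
together the pool reaches 8 outcomes: B1=T, B1=F, B2=T, B2=F, B3=T, B3=F, B4=S, B4=E
size 1 is not enough: best union over all size-1 subsets is 5/8
size 2: inputs {1, 2} cover all 8 outcomes, and no lexicographically smaller subset of this size does
Answer: 2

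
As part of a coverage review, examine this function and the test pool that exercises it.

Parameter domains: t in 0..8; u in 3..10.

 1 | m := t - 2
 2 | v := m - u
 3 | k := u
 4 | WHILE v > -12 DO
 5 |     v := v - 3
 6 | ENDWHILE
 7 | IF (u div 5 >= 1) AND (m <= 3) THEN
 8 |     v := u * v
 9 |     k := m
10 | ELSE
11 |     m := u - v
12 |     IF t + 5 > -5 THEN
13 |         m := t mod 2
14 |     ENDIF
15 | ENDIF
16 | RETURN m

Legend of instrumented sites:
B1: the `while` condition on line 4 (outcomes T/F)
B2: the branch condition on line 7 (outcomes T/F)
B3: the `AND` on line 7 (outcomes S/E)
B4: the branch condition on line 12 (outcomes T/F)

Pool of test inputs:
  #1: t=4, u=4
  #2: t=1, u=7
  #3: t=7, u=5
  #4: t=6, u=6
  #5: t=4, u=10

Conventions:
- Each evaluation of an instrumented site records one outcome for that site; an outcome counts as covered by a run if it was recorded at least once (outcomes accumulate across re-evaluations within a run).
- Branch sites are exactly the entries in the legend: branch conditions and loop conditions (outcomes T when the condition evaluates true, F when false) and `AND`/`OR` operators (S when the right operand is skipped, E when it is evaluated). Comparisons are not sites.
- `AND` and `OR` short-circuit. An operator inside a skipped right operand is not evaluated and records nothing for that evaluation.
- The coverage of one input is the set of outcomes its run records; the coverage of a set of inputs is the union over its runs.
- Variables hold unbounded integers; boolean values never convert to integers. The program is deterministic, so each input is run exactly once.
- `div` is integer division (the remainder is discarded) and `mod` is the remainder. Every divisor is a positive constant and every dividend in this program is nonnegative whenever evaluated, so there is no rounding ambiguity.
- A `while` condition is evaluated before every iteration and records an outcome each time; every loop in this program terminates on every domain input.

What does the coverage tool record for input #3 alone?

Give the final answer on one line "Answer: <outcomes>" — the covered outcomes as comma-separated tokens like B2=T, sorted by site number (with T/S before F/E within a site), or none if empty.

Event log for input #3 (t=7, u=5):
  B1->T, B1->T, B1->T, B1->T, B1->F, B3->E, B2->F, B4->T
as a set, this run covers: B1=T, B1=F, B2=F, B3=E, B4=T

Answer: B1=T, B1=F, B2=F, B3=E, B4=T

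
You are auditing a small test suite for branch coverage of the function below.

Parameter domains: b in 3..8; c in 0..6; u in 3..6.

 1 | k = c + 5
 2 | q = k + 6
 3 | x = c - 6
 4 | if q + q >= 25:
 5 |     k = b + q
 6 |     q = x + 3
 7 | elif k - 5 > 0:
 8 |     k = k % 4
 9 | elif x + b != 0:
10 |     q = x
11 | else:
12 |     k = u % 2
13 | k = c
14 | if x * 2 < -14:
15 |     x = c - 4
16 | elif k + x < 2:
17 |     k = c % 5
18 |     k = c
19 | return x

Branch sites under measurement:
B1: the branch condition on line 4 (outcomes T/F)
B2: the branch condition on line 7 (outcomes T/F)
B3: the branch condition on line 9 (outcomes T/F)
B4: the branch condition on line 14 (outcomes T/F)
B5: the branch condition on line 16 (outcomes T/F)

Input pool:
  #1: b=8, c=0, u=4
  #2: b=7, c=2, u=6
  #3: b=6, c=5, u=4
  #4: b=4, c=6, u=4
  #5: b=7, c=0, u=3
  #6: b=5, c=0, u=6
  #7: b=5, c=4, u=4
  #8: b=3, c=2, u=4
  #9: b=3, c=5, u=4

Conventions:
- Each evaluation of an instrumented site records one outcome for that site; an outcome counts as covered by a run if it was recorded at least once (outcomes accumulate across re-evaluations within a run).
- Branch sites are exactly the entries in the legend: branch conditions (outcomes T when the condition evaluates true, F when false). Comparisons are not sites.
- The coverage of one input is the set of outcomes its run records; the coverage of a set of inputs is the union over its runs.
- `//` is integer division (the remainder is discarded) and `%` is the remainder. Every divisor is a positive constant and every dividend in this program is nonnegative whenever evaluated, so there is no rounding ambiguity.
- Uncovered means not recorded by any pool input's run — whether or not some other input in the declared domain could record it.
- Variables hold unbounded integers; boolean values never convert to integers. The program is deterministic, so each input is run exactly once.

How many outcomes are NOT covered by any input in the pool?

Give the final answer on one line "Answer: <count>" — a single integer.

test 1 (b=8, c=0, u=4) fires B1->F, B2->F, B3->T, B4->F, B5->T; hits B1=F, B2=F, B3=T, B4=F, B5=T
test 2 (b=7, c=2, u=6) fires B1->T, B4->F, B5->T; hits B1=T, B4=F, B5=T
test 3 (b=6, c=5, u=4) fires B1->T, B4->F, B5->F; hits B1=T, B4=F, B5=F
test 4 (b=4, c=6, u=4) fires B1->T, B4->F, B5->F; hits B1=T, B4=F, B5=F
test 5 (b=7, c=0, u=3) fires B1->F, B2->F, B3->T, B4->F, B5->T; hits B1=F, B2=F, B3=T, B4=F, B5=T
test 6 (b=5, c=0, u=6) fires B1->F, B2->F, B3->T, B4->F, B5->T; hits B1=F, B2=F, B3=T, B4=F, B5=T
test 7 (b=5, c=4, u=4) fires B1->T, B4->F, B5->F; hits B1=T, B4=F, B5=F
test 8 (b=3, c=2, u=4) fires B1->T, B4->F, B5->T; hits B1=T, B4=F, B5=T
test 9 (b=3, c=5, u=4) fires B1->T, B4->F, B5->F; hits B1=T, B4=F, B5=F
union over the pool: B1=T, B1=F, B2=F, B3=T, B4=F, B5=T, B5=F
uncovered (3 of 10): B2=T, B3=F, B4=T

Answer: 3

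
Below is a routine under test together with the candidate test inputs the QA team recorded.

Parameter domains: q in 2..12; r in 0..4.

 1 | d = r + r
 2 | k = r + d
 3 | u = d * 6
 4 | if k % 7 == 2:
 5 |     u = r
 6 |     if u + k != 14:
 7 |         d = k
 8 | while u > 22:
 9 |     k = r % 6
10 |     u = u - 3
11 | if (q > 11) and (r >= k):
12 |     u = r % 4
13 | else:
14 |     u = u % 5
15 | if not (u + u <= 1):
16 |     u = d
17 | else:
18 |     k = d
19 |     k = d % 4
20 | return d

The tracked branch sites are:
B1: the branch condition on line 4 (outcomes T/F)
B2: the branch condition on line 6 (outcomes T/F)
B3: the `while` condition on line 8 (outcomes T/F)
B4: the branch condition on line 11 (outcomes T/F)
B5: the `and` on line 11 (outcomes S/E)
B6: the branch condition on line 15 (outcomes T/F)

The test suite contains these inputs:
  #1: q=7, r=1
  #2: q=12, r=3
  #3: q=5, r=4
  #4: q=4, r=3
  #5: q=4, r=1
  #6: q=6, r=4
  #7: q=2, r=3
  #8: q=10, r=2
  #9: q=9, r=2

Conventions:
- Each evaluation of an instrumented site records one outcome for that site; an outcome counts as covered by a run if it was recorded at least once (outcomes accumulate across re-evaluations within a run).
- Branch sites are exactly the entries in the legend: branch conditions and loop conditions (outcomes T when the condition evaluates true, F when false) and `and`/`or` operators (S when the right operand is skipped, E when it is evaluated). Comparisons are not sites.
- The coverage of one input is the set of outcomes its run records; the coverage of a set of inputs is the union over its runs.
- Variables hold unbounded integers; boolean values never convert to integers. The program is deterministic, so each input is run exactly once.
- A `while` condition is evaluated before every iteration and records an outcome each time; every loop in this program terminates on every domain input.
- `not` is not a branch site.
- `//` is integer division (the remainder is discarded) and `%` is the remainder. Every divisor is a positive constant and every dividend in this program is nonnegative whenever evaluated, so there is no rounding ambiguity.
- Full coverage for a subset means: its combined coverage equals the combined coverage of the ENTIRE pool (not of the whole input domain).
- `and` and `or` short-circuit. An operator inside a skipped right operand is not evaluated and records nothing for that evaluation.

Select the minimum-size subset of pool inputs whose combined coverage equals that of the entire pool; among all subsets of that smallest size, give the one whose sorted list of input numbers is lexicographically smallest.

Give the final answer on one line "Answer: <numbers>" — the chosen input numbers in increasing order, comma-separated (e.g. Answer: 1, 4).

input #1 (q=7, r=1): events B1->F, B3->F, B5->S, B4->F, B6->T; covers B1=F, B3=F, B4=F, B5=S, B6=T
input #2 (q=12, r=3): events B1->T, B2->T, B3->F, B5->E, B4->F, B6->T; covers B1=T, B2=T, B3=F, B4=F, B5=E, B6=T
input #3 (q=5, r=4): events B1->F, B3->T, B3->T, B3->T, B3->T, B3->T, B3->T, B3->T, B3->T, B3->T, B3->F, B5->S, B4->F, B6->T; covers B1=F, B3=T, B3=F, B4=F, B5=S, B6=T
input #4 (q=4, r=3): events B1->T, B2->T, B3->F, B5->S, B4->F, B6->T; covers B1=T, B2=T, B3=F, B4=F, B5=S, B6=T
input #5 (q=4, r=1): events B1->F, B3->F, B5->S, B4->F, B6->T; covers B1=F, B3=F, B4=F, B5=S, B6=T
input #6 (q=6, r=4): events B1->F, B3->T, B3->T, B3->T, B3->T, B3->T, B3->T, B3->T, B3->T, B3->T, B3->F, B5->S, B4->F, B6->T; covers B1=F, B3=T, B3=F, B4=F, B5=S, B6=T
input #7 (q=2, r=3): events B1->T, B2->T, B3->F, B5->S, B4->F, B6->T; covers B1=T, B2=T, B3=F, B4=F, B5=S, B6=T
input #8 (q=10, r=2): events B1->F, B3->T, B3->F, B5->S, B4->F, B6->T; covers B1=F, B3=T, B3=F, B4=F, B5=S, B6=T
input #9 (q=9, r=2): events B1->F, B3->T, B3->F, B5->S, B4->F, B6->T; covers B1=F, B3=T, B3=F, B4=F, B5=S, B6=T
union over all inputs: B1=T, B1=F, B2=T, B3=T, B3=F, B4=F, B5=S, B5=E, B6=T (9 outcomes)
every size-1 subset falls short of the 9 outcomes (best: 6/9)
the canonical winner is {2, 3}: size 2, full 9-outcome coverage, earliest index list among size-2 covers

Answer: 2, 3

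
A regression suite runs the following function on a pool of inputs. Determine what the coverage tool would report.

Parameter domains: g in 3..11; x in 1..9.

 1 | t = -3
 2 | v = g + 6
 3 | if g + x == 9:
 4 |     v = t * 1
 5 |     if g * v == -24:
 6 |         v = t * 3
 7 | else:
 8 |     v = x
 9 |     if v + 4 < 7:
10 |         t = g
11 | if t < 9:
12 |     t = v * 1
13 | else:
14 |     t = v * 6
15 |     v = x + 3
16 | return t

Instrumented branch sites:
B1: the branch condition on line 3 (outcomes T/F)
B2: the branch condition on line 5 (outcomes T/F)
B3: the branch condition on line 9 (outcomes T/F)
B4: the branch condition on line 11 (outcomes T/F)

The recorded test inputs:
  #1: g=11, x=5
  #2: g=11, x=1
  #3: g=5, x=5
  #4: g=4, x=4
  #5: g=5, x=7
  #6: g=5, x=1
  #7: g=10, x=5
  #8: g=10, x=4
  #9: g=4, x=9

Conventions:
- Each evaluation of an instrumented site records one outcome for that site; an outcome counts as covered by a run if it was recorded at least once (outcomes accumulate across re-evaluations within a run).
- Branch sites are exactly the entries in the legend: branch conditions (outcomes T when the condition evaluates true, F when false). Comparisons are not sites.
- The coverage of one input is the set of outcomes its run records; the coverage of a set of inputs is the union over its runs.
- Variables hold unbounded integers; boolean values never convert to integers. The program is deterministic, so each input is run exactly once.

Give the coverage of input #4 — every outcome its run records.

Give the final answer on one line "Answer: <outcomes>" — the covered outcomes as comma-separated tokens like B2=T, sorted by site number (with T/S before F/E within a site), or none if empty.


Simulating input #4 (g=4, x=4) step by step:
  B1->F, B3->F, B4->T
collecting distinct outcomes: B1=F, B3=F, B4=T
Answer: B1=F, B3=F, B4=T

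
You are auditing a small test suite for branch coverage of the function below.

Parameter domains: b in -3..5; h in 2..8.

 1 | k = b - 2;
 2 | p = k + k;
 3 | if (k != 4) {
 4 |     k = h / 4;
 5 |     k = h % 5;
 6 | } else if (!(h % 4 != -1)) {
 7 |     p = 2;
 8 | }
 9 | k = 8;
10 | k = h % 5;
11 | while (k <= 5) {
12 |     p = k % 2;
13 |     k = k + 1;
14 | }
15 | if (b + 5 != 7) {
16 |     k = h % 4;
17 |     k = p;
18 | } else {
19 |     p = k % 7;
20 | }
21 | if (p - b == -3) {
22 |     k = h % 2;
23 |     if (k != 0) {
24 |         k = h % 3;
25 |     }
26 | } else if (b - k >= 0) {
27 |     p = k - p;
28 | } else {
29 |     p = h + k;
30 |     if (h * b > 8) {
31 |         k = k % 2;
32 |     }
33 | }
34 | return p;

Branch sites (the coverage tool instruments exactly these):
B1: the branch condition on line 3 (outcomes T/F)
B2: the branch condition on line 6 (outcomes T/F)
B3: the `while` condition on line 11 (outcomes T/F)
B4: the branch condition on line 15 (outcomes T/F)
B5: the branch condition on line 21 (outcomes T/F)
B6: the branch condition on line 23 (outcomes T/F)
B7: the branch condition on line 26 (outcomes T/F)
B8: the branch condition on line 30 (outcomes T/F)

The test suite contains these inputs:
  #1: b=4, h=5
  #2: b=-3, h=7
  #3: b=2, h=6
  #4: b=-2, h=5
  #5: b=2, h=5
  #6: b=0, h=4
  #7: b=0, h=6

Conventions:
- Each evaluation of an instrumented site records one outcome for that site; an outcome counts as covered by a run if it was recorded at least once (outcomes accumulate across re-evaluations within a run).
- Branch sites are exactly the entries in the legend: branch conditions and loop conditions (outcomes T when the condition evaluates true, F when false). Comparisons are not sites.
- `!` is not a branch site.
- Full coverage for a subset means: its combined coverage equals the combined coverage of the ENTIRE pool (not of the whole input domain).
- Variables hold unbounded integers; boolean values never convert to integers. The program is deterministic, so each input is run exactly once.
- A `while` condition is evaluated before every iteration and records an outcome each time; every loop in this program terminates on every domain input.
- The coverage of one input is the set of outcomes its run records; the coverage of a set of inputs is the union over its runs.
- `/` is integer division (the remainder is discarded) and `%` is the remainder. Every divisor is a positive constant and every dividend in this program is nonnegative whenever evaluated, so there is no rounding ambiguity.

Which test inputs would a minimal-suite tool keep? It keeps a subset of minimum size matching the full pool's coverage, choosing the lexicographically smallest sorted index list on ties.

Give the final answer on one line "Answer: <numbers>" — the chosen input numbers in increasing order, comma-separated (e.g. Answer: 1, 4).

input #1 (b=4, h=5): covers B1=T, B3=T, B3=F, B4=T, B5=T, B6=T
input #2 (b=-3, h=7): covers B1=T, B3=T, B3=F, B4=T, B5=F, B7=F, B8=F
input #3 (b=2, h=6): covers B1=T, B3=T, B3=F, B4=F, B5=F, B7=F, B8=T
input #4 (b=-2, h=5): covers B1=T, B3=T, B3=F, B4=T, B5=F, B7=F, B8=F
input #5 (b=2, h=5): covers B1=T, B3=T, B3=F, B4=F, B5=F, B7=F, B8=T
input #6 (b=0, h=4): covers B1=T, B3=T, B3=F, B4=T, B5=F, B7=F, B8=F
input #7 (b=0, h=6): covers B1=T, B3=T, B3=F, B4=T, B5=F, B7=F, B8=F
pool-wide coverage (11 outcomes): B1=T, B3=T, B3=F, B4=T, B4=F, B5=T, B5=F, B6=T, B7=F, B8=T, B8=F
size 1 is not enough: best union over all size-1 subsets is 7/11
size 2 is not enough: best union over all size-2 subsets is 10/11
size 3: inputs {1, 2, 3} cover all 11 outcomes, and no lexicographically smaller subset of this size does

Answer: 1, 2, 3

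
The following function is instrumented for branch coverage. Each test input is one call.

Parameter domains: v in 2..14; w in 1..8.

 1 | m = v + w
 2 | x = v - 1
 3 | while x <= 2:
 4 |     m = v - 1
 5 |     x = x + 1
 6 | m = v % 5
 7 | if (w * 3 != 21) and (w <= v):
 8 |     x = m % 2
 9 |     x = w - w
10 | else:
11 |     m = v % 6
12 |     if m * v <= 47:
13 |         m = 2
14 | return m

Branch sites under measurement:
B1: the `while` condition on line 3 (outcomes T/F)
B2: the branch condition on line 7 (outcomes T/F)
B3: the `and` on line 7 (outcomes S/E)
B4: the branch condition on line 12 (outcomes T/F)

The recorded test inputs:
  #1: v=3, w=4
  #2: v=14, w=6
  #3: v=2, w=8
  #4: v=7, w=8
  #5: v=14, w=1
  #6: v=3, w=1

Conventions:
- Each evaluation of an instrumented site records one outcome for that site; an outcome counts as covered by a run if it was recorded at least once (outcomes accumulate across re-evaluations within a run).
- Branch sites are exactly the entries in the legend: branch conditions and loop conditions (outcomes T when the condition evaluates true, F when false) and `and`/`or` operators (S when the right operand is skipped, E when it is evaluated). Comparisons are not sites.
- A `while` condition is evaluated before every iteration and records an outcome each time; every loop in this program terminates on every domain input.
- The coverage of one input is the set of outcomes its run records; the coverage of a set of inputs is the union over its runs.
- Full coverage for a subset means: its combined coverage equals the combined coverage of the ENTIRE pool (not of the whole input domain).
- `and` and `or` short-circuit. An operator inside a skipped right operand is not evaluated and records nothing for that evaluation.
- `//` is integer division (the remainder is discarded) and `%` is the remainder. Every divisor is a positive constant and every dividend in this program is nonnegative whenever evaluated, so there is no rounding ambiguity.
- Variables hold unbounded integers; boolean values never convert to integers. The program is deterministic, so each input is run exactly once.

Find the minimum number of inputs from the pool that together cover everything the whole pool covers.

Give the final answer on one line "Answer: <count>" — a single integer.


input #1 (v=3, w=4): covers B1=T, B1=F, B2=F, B3=E, B4=T
input #2 (v=14, w=6): covers B1=F, B2=T, B3=E
input #3 (v=2, w=8): covers B1=T, B1=F, B2=F, B3=E, B4=T
input #4 (v=7, w=8): covers B1=F, B2=F, B3=E, B4=T
input #5 (v=14, w=1): covers B1=F, B2=T, B3=E
input #6 (v=3, w=1): covers B1=T, B1=F, B2=T, B3=E
union over all inputs: B1=T, B1=F, B2=T, B2=F, B3=E, B4=T (6 outcomes)
no size-1 subset reaches all 6 outcomes (best union: 5/6)
size 2: inputs {1, 2} cover all 6 outcomes, and no lexicographically smaller subset of this size does
Answer: 2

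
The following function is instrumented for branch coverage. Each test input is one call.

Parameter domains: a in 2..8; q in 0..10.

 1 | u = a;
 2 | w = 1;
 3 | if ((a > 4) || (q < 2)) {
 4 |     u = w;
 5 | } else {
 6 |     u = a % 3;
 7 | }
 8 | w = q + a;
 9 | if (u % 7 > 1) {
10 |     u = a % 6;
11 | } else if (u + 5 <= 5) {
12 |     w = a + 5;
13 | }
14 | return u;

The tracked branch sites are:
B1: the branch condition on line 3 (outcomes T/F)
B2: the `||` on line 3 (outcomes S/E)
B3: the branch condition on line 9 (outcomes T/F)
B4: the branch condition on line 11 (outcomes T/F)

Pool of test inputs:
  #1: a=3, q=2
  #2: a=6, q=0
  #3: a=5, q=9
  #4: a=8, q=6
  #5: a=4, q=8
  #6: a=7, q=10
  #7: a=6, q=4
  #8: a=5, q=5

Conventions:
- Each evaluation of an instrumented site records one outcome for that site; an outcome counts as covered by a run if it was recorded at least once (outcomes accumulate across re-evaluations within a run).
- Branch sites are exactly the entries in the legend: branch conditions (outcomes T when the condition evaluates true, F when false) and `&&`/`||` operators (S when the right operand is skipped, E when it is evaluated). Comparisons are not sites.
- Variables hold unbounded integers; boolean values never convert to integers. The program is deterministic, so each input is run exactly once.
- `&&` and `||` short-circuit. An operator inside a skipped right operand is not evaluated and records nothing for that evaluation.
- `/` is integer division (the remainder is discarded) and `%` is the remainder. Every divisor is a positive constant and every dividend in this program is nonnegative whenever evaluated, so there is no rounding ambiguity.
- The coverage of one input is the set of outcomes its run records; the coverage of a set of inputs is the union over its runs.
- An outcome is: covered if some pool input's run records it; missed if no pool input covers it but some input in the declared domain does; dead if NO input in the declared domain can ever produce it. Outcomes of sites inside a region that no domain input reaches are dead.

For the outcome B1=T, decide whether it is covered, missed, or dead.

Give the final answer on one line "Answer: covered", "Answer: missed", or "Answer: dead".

B1=T is recorded by pool input(s) 2, 3, 4, 6, 7, 8 -> covered

Answer: covered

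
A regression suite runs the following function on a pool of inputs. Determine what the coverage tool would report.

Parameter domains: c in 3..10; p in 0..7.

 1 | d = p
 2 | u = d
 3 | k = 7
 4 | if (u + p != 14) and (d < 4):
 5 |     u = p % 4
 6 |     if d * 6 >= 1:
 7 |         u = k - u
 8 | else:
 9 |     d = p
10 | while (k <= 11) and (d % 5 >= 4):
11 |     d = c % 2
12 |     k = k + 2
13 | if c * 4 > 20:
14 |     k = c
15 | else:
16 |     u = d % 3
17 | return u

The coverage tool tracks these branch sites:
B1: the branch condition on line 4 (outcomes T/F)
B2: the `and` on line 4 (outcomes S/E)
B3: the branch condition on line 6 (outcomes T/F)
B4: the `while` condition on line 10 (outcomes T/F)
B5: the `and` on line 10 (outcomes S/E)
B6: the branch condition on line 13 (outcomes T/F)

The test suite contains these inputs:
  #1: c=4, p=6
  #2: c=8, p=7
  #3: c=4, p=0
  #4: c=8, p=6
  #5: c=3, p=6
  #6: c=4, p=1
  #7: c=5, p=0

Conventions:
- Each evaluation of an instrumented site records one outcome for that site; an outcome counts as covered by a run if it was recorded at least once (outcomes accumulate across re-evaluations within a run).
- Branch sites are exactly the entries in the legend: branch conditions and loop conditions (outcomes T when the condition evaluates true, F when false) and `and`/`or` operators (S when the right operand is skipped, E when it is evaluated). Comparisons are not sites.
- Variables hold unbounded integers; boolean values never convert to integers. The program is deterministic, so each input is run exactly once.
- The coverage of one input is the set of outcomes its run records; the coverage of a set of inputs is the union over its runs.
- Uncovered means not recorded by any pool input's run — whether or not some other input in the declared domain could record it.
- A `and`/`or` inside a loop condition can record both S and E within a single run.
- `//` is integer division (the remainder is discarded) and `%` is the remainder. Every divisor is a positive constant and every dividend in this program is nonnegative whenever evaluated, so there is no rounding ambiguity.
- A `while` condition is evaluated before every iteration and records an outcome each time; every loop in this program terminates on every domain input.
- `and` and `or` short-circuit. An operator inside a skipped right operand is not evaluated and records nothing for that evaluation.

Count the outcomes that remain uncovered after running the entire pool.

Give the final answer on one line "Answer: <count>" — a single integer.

#1 (c=4, p=6) -> B2->E, B1->F, B5->E, B4->F, B6->F; covered: B1=F, B2=E, B4=F, B5=E, B6=F
#2 (c=8, p=7) -> B2->S, B1->F, B5->E, B4->F, B6->T; covered: B1=F, B2=S, B4=F, B5=E, B6=T
#3 (c=4, p=0) -> B2->E, B1->T, B3->F, B5->E, B4->F, B6->F; covered: B1=T, B2=E, B3=F, B4=F, B5=E, B6=F
#4 (c=8, p=6) -> B2->E, B1->F, B5->E, B4->F, B6->T; covered: B1=F, B2=E, B4=F, B5=E, B6=T
#5 (c=3, p=6) -> B2->E, B1->F, B5->E, B4->F, B6->F; covered: B1=F, B2=E, B4=F, B5=E, B6=F
#6 (c=4, p=1) -> B2->E, B1->T, B3->T, B5->E, B4->F, B6->F; covered: B1=T, B2=E, B3=T, B4=F, B5=E, B6=F
#7 (c=5, p=0) -> B2->E, B1->T, B3->F, B5->E, B4->F, B6->F; covered: B1=T, B2=E, B3=F, B4=F, B5=E, B6=F
union over the pool: B1=T, B1=F, B2=S, B2=E, B3=T, B3=F, B4=F, B5=E, B6=T, B6=F
uncovered (2 of 12): B4=T, B5=S

Answer: 2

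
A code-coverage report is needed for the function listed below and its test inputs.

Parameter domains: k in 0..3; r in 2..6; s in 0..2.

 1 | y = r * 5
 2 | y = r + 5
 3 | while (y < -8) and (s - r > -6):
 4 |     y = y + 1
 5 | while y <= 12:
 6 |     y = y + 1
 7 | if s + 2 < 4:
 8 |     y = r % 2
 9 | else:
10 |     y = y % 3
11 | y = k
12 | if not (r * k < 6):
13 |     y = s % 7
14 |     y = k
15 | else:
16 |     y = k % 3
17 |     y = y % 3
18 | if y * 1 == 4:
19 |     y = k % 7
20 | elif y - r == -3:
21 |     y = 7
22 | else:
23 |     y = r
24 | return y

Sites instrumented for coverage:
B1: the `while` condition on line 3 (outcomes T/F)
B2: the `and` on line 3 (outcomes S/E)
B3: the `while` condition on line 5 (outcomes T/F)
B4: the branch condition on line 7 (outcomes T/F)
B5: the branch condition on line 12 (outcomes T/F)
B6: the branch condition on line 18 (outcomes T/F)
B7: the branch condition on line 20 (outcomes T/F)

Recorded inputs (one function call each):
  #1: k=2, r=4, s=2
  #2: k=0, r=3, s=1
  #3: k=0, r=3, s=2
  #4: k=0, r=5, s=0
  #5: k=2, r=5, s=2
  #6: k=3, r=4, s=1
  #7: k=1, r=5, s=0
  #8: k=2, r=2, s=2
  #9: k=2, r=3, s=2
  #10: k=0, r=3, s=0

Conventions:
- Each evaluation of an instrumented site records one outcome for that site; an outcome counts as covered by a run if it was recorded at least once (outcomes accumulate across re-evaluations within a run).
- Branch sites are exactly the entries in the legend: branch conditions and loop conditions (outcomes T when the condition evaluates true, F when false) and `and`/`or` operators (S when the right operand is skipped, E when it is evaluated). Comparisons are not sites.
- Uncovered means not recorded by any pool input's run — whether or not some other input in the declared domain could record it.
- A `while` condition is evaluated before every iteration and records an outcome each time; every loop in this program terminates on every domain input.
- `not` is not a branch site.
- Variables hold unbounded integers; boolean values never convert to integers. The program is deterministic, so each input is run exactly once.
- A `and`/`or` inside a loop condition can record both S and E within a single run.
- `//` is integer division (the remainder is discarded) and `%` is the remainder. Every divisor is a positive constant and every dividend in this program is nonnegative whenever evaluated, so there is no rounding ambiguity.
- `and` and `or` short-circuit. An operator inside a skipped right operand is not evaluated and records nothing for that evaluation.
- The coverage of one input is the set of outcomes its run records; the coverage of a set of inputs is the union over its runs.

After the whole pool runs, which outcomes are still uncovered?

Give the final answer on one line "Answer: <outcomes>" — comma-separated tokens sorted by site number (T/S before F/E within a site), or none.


#1 (k=2, r=4, s=2) -> B2->S, B1->F, B3->T, B3->T, B3->T, B3->T, B3->F, B4->F, B5->T, B6->F, B7->F; covered: B1=F, B2=S, B3=T, B3=F, B4=F, B5=T, B6=F, B7=F
#2 (k=0, r=3, s=1) -> B2->S, B1->F, B3->T, B3->T, B3->T, B3->T, B3->T, B3->F, B4->T, B5->F, B6->F, B7->T; covered: B1=F, B2=S, B3=T, B3=F, B4=T, B5=F, B6=F, B7=T
#3 (k=0, r=3, s=2) -> B2->S, B1->F, B3->T, B3->T, B3->T, B3->T, B3->T, B3->F, B4->F, B5->F, B6->F, B7->T; covered: B1=F, B2=S, B3=T, B3=F, B4=F, B5=F, B6=F, B7=T
#4 (k=0, r=5, s=0) -> B2->S, B1->F, B3->T, B3->T, B3->T, B3->F, B4->T, B5->F, B6->F, B7->F; covered: B1=F, B2=S, B3=T, B3=F, B4=T, B5=F, B6=F, B7=F
#5 (k=2, r=5, s=2) -> B2->S, B1->F, B3->T, B3->T, B3->T, B3->F, B4->F, B5->T, B6->F, B7->T; covered: B1=F, B2=S, B3=T, B3=F, B4=F, B5=T, B6=F, B7=T
#6 (k=3, r=4, s=1) -> B2->S, B1->F, B3->T, B3->T, B3->T, B3->T, B3->F, B4->T, B5->T, B6->F, B7->F; covered: B1=F, B2=S, B3=T, B3=F, B4=T, B5=T, B6=F, B7=F
#7 (k=1, r=5, s=0) -> B2->S, B1->F, B3->T, B3->T, B3->T, B3->F, B4->T, B5->F, B6->F, B7->F; covered: B1=F, B2=S, B3=T, B3=F, B4=T, B5=F, B6=F, B7=F
#8 (k=2, r=2, s=2) -> B2->S, B1->F, B3->T, B3->T, B3->T, B3->T, B3->T, B3->T, B3->F, B4->F, B5->F, B6->F, B7->F; covered: B1=F, B2=S, B3=T, B3=F, B4=F, B5=F, B6=F, B7=F
#9 (k=2, r=3, s=2) -> B2->S, B1->F, B3->T, B3->T, B3->T, B3->T, B3->T, B3->F, B4->F, B5->T, B6->F, B7->F; covered: B1=F, B2=S, B3=T, B3=F, B4=F, B5=T, B6=F, B7=F
#10 (k=0, r=3, s=0) -> B2->S, B1->F, B3->T, B3->T, B3->T, B3->T, B3->T, B3->F, B4->T, B5->F, B6->F, B7->T; covered: B1=F, B2=S, B3=T, B3=F, B4=T, B5=F, B6=F, B7=T
union over the pool: B1=F, B2=S, B3=T, B3=F, B4=T, B4=F, B5=T, B5=F, B6=F, B7=T, B7=F
uncovered (3 of 14): B1=T, B2=E, B6=T
Answer: B1=T, B2=E, B6=T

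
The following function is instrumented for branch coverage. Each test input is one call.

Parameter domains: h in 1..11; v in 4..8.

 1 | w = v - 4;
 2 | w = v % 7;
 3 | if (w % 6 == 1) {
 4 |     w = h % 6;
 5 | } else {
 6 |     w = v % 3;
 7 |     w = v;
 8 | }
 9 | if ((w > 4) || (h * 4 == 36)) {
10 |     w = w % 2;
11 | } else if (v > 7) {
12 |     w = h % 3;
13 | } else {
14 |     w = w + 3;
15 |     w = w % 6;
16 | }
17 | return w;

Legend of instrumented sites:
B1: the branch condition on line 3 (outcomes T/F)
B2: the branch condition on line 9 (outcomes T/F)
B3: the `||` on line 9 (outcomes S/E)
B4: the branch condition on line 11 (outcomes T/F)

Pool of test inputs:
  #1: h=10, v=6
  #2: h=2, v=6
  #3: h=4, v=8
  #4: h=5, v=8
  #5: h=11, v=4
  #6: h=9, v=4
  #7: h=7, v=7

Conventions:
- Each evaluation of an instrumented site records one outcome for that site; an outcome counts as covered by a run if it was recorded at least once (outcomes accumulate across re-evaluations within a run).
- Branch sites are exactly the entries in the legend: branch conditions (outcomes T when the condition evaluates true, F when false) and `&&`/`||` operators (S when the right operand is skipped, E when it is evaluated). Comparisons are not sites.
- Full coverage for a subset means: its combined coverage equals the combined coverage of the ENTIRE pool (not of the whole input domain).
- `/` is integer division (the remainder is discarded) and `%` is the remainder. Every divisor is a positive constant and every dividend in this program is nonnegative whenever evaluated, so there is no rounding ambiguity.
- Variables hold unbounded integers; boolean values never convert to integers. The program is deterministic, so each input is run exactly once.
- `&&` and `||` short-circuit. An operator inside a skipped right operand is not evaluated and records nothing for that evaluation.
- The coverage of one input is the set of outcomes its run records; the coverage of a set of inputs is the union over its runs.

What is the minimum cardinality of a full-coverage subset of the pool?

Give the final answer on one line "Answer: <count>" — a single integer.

input #1 (h=10, v=6): covers B1=F, B2=T, B3=S
input #2 (h=2, v=6): covers B1=F, B2=T, B3=S
input #3 (h=4, v=8): covers B1=T, B2=F, B3=E, B4=T
input #4 (h=5, v=8): covers B1=T, B2=T, B3=S
input #5 (h=11, v=4): covers B1=F, B2=F, B3=E, B4=F
input #6 (h=9, v=4): covers B1=F, B2=T, B3=E
input #7 (h=7, v=7): covers B1=F, B2=T, B3=S
union over all inputs: B1=T, B1=F, B2=T, B2=F, B3=S, B3=E, B4=T, B4=F (8 outcomes)
no size-1 subset reaches all 8 outcomes (best union: 4/8)
no size-2 subset reaches all 8 outcomes (best union: 7/8)
the canonical winner is {1, 3, 5}: size 3, full 8-outcome coverage, earliest index list among size-3 covers

Answer: 3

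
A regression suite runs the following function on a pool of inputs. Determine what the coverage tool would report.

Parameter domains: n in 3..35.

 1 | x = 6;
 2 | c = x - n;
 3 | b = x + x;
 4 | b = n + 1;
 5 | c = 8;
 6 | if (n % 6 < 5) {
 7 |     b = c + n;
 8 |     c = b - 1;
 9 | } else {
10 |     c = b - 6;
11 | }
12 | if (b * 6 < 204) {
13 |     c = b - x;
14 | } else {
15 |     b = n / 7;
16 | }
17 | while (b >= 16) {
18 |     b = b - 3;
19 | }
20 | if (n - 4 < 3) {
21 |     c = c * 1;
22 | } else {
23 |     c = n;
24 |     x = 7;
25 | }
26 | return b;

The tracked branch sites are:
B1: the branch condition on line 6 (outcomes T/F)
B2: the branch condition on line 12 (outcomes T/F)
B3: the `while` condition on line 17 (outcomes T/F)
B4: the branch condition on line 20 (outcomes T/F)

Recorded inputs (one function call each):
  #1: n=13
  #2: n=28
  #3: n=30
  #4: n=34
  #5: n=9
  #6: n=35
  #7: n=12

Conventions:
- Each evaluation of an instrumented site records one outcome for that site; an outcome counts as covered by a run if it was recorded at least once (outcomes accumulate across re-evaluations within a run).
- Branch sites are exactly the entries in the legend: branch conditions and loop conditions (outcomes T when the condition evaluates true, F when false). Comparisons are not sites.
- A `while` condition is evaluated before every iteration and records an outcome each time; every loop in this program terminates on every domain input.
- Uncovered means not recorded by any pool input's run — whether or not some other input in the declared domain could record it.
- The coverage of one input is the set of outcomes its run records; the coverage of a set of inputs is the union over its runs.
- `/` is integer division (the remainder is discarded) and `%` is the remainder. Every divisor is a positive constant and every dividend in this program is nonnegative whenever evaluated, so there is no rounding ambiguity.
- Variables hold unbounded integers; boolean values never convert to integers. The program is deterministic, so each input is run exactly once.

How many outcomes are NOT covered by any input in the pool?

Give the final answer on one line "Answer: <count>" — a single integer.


#1 (n=13) -> B1->T, B2->T, B3->T, B3->T, B3->F, B4->F; covered: B1=T, B2=T, B3=T, B3=F, B4=F
#2 (n=28) -> B1->T, B2->F, B3->F, B4->F; covered: B1=T, B2=F, B3=F, B4=F
#3 (n=30) -> B1->T, B2->F, B3->F, B4->F; covered: B1=T, B2=F, B3=F, B4=F
#4 (n=34) -> B1->T, B2->F, B3->F, B4->F; covered: B1=T, B2=F, B3=F, B4=F
#5 (n=9) -> B1->T, B2->T, B3->T, B3->F, B4->F; covered: B1=T, B2=T, B3=T, B3=F, B4=F
#6 (n=35) -> B1->F, B2->F, B3->F, B4->F; covered: B1=F, B2=F, B3=F, B4=F
#7 (n=12) -> B1->T, B2->T, B3->T, B3->T, B3->F, B4->F; covered: B1=T, B2=T, B3=T, B3=F, B4=F
union over the pool: B1=T, B1=F, B2=T, B2=F, B3=T, B3=F, B4=F
uncovered (1 of 8): B4=T
Answer: 1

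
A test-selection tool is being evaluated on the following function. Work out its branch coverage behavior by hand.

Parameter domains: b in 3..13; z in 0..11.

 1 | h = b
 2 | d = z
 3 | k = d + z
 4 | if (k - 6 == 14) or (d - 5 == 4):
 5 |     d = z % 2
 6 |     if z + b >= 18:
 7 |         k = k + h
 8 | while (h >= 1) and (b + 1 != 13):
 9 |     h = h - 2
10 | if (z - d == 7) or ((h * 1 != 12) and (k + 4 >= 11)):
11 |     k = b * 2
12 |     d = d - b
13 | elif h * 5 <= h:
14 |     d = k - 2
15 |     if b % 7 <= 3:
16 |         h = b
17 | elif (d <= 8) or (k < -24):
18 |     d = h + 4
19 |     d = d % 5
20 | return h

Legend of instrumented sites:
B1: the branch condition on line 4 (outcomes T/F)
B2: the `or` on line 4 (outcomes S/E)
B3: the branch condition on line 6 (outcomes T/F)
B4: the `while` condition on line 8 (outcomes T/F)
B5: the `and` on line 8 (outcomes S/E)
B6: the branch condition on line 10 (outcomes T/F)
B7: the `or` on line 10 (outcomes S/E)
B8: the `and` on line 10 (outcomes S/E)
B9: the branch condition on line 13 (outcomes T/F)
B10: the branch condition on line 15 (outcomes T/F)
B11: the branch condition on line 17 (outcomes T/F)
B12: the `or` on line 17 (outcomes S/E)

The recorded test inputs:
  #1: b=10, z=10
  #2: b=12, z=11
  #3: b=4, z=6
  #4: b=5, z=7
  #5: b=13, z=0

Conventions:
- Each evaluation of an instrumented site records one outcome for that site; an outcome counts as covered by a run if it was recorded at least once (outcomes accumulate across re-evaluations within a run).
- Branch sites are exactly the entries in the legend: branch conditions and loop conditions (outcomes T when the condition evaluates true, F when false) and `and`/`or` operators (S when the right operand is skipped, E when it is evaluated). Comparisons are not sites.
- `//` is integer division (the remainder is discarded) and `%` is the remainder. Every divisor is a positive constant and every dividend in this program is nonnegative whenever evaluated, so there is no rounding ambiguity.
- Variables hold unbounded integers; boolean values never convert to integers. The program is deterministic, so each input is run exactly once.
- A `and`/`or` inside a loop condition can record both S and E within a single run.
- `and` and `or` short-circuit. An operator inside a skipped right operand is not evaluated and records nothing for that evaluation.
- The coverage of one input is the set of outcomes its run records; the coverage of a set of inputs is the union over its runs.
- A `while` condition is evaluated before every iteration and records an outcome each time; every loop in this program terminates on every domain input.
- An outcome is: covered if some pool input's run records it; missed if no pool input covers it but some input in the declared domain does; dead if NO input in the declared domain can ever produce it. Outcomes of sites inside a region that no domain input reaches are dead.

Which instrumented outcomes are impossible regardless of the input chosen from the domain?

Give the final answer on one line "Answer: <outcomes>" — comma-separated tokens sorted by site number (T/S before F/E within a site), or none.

exhaustive pass over the 132-input domain:
  B7=S: never recorded by any domain input -> dead
  reachable outcomes have witnesses, e.g. B1=T (e.g. b=3, z=9), B1=F (e.g. b=3, z=0), B2=S (e.g. b=3, z=10), B2=E (e.g. b=3, z=0)

Answer: B7=S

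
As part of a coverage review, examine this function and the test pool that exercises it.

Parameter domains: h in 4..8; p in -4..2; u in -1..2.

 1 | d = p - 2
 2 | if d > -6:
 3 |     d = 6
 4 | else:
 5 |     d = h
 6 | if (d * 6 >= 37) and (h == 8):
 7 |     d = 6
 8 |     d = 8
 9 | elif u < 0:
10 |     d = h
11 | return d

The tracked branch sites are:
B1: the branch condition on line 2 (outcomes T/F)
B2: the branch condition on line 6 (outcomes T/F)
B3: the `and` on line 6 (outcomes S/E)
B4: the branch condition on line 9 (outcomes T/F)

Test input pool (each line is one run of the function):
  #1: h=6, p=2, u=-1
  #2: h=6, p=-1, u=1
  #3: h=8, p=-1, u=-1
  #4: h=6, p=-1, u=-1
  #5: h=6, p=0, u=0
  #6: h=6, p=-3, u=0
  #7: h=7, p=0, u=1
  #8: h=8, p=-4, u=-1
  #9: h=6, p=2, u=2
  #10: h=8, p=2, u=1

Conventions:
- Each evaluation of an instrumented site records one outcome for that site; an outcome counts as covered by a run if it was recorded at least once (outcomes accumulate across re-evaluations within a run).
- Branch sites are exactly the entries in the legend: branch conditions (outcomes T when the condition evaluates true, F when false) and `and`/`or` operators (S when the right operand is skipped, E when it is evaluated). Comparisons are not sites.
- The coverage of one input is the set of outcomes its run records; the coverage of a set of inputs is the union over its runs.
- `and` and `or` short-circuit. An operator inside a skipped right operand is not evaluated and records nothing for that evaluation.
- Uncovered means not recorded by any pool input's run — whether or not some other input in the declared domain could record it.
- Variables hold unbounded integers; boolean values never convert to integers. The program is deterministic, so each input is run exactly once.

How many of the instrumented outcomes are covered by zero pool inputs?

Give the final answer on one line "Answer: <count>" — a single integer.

run #1 (h=6, p=2, u=-1) runs B1->T, B3->S, B2->F, B4->T; records B1=T, B2=F, B3=S, B4=T
run #2 (h=6, p=-1, u=1) runs B1->T, B3->S, B2->F, B4->F; records B1=T, B2=F, B3=S, B4=F
run #3 (h=8, p=-1, u=-1) runs B1->T, B3->S, B2->F, B4->T; records B1=T, B2=F, B3=S, B4=T
run #4 (h=6, p=-1, u=-1) runs B1->T, B3->S, B2->F, B4->T; records B1=T, B2=F, B3=S, B4=T
run #5 (h=6, p=0, u=0) runs B1->T, B3->S, B2->F, B4->F; records B1=T, B2=F, B3=S, B4=F
run #6 (h=6, p=-3, u=0) runs B1->T, B3->S, B2->F, B4->F; records B1=T, B2=F, B3=S, B4=F
run #7 (h=7, p=0, u=1) runs B1->T, B3->S, B2->F, B4->F; records B1=T, B2=F, B3=S, B4=F
run #8 (h=8, p=-4, u=-1) runs B1->F, B3->E, B2->T; records B1=F, B2=T, B3=E
run #9 (h=6, p=2, u=2) runs B1->T, B3->S, B2->F, B4->F; records B1=T, B2=F, B3=S, B4=F
run #10 (h=8, p=2, u=1) runs B1->T, B3->S, B2->F, B4->F; records B1=T, B2=F, B3=S, B4=F
union over the pool: B1=T, B1=F, B2=T, B2=F, B3=S, B3=E, B4=T, B4=F
uncovered (0 of 8): none

Answer: 0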